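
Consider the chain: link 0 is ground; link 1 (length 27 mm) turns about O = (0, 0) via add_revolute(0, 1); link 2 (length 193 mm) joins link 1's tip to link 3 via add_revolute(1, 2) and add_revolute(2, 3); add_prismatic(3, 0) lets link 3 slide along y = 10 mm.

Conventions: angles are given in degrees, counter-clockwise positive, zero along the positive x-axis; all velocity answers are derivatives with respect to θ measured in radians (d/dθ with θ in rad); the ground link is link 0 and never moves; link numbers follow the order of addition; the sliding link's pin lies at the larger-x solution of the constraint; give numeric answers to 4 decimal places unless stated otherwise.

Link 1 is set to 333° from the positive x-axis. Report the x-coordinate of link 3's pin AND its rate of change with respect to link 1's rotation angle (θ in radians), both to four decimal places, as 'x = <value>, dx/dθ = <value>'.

geometry: r = 27 mm, L = 193 mm, e = 10 mm
crank pin P = (r cos θ, r sin θ) = (24.057176, -12.257743)
h = r sin θ − e = -12.257743 − 10 = -22.257743
x = r cos θ + √(L² − h²) = 24.057176 + 191.712266 = 215.769442
dx/dθ = −r sin θ − h·r cos θ/√(L² − h²) (θ in radians; h = -22.257743) = 15.050775

x = 215.7694, dx/dθ = 15.0508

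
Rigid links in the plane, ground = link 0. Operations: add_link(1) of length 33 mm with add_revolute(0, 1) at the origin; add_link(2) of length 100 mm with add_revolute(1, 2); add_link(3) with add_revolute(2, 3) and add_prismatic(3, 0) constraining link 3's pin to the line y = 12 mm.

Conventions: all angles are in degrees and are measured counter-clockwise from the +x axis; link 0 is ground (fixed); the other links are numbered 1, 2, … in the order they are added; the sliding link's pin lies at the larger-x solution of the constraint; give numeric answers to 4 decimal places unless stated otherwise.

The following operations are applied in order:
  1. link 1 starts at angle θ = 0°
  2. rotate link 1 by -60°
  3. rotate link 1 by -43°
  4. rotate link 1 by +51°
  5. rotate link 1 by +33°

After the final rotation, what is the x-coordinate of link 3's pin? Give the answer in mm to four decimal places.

geometry: r = 33 mm, L = 100 mm, e = 12 mm; θ starts at 0°
rotate link 1 by -60°: θ ← 0° -60° = -60°
rotate link 1 by -43°: θ ← -60° -43° = -103°
rotate link 1 by +51°: θ ← -103° +51° = -52°
rotate link 1 by +33°: θ ← -52° +33° = -19°
crank pin P = (r cos θ, r sin θ) = (31.202113, -10.743749)
h = r sin θ − e = -10.743749 − 12 = -22.743749
x = r cos θ + √(L² − h²) = 31.202113 + 97.379268 = 128.581381

128.5814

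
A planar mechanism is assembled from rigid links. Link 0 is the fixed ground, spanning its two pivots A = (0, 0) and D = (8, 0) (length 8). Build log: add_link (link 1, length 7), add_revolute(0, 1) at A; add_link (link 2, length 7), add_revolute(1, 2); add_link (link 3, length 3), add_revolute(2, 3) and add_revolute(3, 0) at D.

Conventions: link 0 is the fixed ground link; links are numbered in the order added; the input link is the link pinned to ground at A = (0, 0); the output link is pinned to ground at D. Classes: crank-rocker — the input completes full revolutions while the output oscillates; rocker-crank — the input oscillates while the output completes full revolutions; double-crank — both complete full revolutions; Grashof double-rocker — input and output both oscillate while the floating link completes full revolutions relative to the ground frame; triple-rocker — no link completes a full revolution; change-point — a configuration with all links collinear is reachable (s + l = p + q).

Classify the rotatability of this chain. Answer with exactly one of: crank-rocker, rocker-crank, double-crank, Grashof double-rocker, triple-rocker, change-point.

lengths: ground=8, input=7, coupler=7, output=3
sorted: s=3 (shortest), l=8 (longest), p+q=14
s + l = 11 vs p + q = 14
s + l < p + q (Grashof) with shortest = output link → rocker-crank

rocker-crank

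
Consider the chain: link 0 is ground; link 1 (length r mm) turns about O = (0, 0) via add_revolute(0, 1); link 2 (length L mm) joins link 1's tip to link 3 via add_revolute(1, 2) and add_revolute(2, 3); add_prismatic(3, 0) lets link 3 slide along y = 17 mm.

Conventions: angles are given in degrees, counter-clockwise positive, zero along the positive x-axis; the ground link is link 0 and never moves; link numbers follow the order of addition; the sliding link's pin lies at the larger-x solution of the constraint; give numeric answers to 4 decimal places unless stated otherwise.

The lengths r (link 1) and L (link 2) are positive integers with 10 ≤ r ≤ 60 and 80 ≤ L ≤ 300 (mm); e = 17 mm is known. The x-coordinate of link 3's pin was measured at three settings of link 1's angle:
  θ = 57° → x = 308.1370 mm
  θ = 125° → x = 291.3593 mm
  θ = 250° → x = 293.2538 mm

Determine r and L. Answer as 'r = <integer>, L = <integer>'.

constraint per measurement: (x − r cos θ)² + (r sin θ − e)² = L²
subtracting the θ₁ and θ₂ equations cancels the r² and L² terms:
r = (x₁² − x₂²) / (2[(x₁cos θ₁ + e sin θ₁) − (x₂cos θ₂ + e sin θ₂)]) = 15.0000 → r = 15
L² = (x₁ − r cos θ₁)² + (r sin θ₁ − e)² = 89999.9856 → L = 300.0000 → L = 300
check at θ₃=250°: x = 293.2538 (printed 293.2538) ✓

r = 15, L = 300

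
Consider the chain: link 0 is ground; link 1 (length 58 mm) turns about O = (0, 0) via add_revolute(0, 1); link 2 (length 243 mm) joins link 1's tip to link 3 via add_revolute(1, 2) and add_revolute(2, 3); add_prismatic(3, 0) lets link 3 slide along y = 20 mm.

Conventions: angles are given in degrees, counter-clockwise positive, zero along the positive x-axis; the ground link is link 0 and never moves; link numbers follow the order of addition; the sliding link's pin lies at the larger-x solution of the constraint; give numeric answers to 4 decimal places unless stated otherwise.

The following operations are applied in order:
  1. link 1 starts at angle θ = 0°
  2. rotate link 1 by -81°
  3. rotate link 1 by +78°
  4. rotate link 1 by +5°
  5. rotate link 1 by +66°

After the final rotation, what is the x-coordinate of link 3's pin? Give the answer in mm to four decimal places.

geometry: r = 58 mm, L = 243 mm, e = 20 mm; θ starts at 0°
rotate link 1 by -81°: θ ← 0° -81° = -81°
rotate link 1 by +78°: θ ← -81° +78° = -3°
rotate link 1 by +5°: θ ← -3° +5° = 2°
rotate link 1 by +66°: θ ← 2° +66° = 68°
crank pin P = (r cos θ, r sin θ) = (21.727182, 53.776664)
h = r sin θ − e = 53.776664 − 20 = 33.776664
x = r cos θ + √(L² − h²) = 21.727182 + 240.641096 = 262.368278

262.3683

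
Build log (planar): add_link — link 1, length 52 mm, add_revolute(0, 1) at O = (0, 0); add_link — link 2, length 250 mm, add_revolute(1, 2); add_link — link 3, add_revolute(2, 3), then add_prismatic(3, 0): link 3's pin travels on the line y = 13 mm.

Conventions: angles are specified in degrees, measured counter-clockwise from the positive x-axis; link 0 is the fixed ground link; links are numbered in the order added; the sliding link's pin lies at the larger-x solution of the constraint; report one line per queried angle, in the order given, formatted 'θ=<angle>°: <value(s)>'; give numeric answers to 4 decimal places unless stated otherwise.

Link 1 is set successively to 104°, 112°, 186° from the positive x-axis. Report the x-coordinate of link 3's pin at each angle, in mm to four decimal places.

geometry: r = 52 mm, L = 250 mm, e = 13 mm
θ=104°: crank pin P = (r cos θ, r sin θ) = (-12.579939, 50.455378)
θ=104°: h = r sin θ − e = 50.455378 − 13 = 37.455378
θ=104°: x = r cos θ + √(L² − h²) = -12.579939 + 247.178265 = 234.598326
θ=112°: crank pin P = (r cos θ, r sin θ) = (-19.479543, 48.213560)
θ=112°: h = r sin θ − e = 48.213560 − 13 = 35.213560
θ=112°: x = r cos θ + √(L² − h²) = -19.479543 + 247.507586 = 228.028043
θ=186°: crank pin P = (r cos θ, r sin θ) = (-51.715139, -5.435480)
θ=186°: h = r sin θ − e = -5.435480 − 13 = -18.435480
θ=186°: x = r cos θ + √(L² − h²) = -51.715139 + 249.319340 = 197.604201

θ=104°: 234.5983
θ=112°: 228.0280
θ=186°: 197.6042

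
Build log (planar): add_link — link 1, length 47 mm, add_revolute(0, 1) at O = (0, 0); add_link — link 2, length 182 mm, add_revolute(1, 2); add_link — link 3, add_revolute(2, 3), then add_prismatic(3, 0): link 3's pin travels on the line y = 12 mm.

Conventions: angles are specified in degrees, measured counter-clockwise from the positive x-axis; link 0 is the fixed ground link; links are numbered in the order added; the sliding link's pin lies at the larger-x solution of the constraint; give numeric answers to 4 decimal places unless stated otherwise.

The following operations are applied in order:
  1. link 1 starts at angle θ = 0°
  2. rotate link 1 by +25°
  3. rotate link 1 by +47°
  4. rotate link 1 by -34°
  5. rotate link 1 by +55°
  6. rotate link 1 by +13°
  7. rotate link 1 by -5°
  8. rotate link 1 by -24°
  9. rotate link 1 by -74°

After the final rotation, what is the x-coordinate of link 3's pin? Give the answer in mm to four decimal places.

geometry: r = 47 mm, L = 182 mm, e = 12 mm; θ starts at 0°
rotate link 1 by +25°: θ ← 0° +25° = 25°
rotate link 1 by +47°: θ ← 25° +47° = 72°
rotate link 1 by -34°: θ ← 72° -34° = 38°
rotate link 1 by +55°: θ ← 38° +55° = 93°
rotate link 1 by +13°: θ ← 93° +13° = 106°
rotate link 1 by -5°: θ ← 106° -5° = 101°
rotate link 1 by -24°: θ ← 101° -24° = 77°
rotate link 1 by -74°: θ ← 77° -74° = 3°
crank pin P = (r cos θ, r sin θ) = (46.935588, 2.459790)
h = r sin θ − e = 2.459790 − 12 = -9.540210
x = r cos θ + √(L² − h²) = 46.935588 + 181.749785 = 228.685373

228.6854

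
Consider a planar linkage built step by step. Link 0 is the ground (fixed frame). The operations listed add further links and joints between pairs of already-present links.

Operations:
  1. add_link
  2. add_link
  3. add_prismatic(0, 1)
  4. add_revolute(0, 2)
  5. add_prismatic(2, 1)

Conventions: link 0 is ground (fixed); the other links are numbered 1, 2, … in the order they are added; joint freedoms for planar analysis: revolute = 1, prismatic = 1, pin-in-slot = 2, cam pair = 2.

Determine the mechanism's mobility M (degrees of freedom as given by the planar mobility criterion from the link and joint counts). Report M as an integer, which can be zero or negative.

(L,J1,J2)=(1,0,0); link0 fixed
link1: (2,0,0)
link2: (3,0,0)
P 0-1 [J1]: (3,1,0)
R 0-2 [J1]: (3,2,0)
P 2-1 [J1]: (3,3,0)
Grübler: 3·2 − 2·3 − 0 = 0

M = 0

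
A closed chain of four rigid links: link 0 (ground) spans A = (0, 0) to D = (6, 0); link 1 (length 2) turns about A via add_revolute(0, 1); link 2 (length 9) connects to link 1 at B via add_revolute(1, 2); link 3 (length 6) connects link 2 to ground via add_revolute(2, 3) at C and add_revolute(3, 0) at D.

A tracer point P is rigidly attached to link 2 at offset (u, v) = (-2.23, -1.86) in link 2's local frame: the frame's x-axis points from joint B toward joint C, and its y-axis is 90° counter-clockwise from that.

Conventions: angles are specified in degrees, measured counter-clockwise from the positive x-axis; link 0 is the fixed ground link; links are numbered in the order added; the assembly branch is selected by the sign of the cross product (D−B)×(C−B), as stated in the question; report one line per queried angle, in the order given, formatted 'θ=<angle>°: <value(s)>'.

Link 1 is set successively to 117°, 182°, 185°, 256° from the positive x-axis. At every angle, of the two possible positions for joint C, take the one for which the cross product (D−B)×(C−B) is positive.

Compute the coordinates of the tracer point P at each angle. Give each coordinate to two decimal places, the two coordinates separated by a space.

A=(0,0), D=(6.00,0)
θ=117°: B = A + 2.00·(cos117°, sin117°) = (-0.9080, 1.7820)
θ=117°: |BD| = 7.1341
θ=117°: circle(B,9.00) ∩ circle(D,6.00): a=6.7209, h=5.9858
θ=117°:   candidates: C₊=(7.0951,5.8992) cross=42.703; C₋=(4.1047,-5.6928) cross=-42.703
θ=117°:   branch + wants cross > 0 → take C=(7.0951,5.8992) (cross=42.703)
θ=117°: ex = (C−B)/|BC| = (0.8892,0.4575); ey = (-0.4575,0.8892)
θ=117°: P = B + -2.23·ex + -1.86·ey = (-2.0401,-0.8921)
θ=182°: B = A + 2.00·(cos182°, sin182°) = (-1.9988, -0.0698)
θ=182°: |BD| = 7.9991
θ=182°: circle(B,9.00) ∩ circle(D,6.00): a=6.8124, h=5.8815
θ=182°:   candidates: C₊=(4.7620,5.8709) cross=47.046; C₋=(4.8646,-5.8916) cross=-47.046
θ=182°:   branch + wants cross > 0 → take C=(4.7620,5.8709) (cross=47.046)
θ=182°: ex = (C−B)/|BC| = (0.7512,0.6601); ey = (-0.6601,0.7512)
θ=182°: P = B + -2.23·ex + -1.86·ey = (-2.4462,-2.9390)
θ=185°: B = A + 2.00·(cos185°, sin185°) = (-1.9924, -0.1743)
θ=185°: |BD| = 7.9943
θ=185°: circle(B,9.00) ∩ circle(D,6.00): a=6.8117, h=5.8823
θ=185°:   candidates: C₊=(4.6894,5.8551) cross=47.025; C₋=(4.9459,-5.9067) cross=-47.025
θ=185°:   branch + wants cross > 0 → take C=(4.6894,5.8551) (cross=47.025)
θ=185°: ex = (C−B)/|BC| = (0.7424,0.6699); ey = (-0.6699,0.7424)
θ=185°: P = B + -2.23·ex + -1.86·ey = (-2.4019,-3.0492)
θ=256°: B = A + 2.00·(cos256°, sin256°) = (-0.4838, -1.9406)
θ=256°: |BD| = 6.7680
θ=256°: circle(B,9.00) ∩ circle(D,6.00): a=6.7085, h=5.9997
θ=256°:   candidates: C₊=(4.2227,5.7307) cross=40.606; C₋=(7.6632,-5.7649) cross=-40.606
θ=256°:   branch + wants cross > 0 → take C=(4.2227,5.7307) (cross=40.606)
θ=256°: ex = (C−B)/|BC| = (0.5229,0.8524); ey = (-0.8524,0.5229)
θ=256°: P = B + -2.23·ex + -1.86·ey = (-0.0646,-4.8140)

θ=117°: -2.04 -0.89
θ=182°: -2.45 -2.94
θ=185°: -2.40 -3.05
θ=256°: -0.06 -4.81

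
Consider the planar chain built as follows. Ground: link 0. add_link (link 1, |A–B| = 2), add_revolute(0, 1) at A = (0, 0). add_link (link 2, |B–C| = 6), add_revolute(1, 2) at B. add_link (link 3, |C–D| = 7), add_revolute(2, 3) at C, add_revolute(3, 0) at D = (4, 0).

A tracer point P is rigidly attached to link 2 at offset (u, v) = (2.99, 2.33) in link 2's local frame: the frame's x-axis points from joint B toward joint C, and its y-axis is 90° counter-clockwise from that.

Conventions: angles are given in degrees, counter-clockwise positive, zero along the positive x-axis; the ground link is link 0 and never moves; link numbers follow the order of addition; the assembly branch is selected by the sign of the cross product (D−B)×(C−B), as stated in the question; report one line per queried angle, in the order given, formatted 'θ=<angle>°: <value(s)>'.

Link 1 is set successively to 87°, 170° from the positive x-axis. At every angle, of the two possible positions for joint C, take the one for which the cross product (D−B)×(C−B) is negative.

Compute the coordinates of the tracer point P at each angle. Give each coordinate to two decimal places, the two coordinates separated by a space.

A=(0,0), D=(4.00,0)
θ=87°: B = A + 2.00·(cos87°, sin87°) = (0.1047, 1.9973)
θ=87°: |BD| = 4.3775
θ=87°: circle(B,6.00) ∩ circle(D,7.00): a=0.7039, h=5.9586
θ=87°:   candidates: C₊=(3.4497,6.9783) cross=26.084; C₋=(-1.9876,-3.6261) cross=-26.084
θ=87°:   branch - wants cross < 0 → take C=(-1.9876,-3.6261) (cross=-26.084)
θ=87°: ex = (C−B)/|BC| = (-0.3487,-0.9372); ey = (0.9372,-0.3487)
θ=87°: P = B + 2.99·ex + 2.33·ey = (1.2458,-1.6176)
θ=170°: B = A + 2.00·(cos170°, sin170°) = (-1.9696, 0.3473)
θ=170°: |BD| = 5.9797
θ=170°: circle(B,6.00) ∩ circle(D,7.00): a=1.9028, h=5.6903
θ=170°:   candidates: C₊=(0.2605,5.9174) cross=34.026; C₋=(-0.4005,-5.4439) cross=-34.026
θ=170°:   branch - wants cross < 0 → take C=(-0.4005,-5.4439) (cross=-34.026)
θ=170°: ex = (C−B)/|BC| = (0.2615,-0.9652); ey = (0.9652,0.2615)
θ=170°: P = B + 2.99·ex + 2.33·ey = (1.0613,-1.9293)

θ=87°: 1.25 -1.62
θ=170°: 1.06 -1.93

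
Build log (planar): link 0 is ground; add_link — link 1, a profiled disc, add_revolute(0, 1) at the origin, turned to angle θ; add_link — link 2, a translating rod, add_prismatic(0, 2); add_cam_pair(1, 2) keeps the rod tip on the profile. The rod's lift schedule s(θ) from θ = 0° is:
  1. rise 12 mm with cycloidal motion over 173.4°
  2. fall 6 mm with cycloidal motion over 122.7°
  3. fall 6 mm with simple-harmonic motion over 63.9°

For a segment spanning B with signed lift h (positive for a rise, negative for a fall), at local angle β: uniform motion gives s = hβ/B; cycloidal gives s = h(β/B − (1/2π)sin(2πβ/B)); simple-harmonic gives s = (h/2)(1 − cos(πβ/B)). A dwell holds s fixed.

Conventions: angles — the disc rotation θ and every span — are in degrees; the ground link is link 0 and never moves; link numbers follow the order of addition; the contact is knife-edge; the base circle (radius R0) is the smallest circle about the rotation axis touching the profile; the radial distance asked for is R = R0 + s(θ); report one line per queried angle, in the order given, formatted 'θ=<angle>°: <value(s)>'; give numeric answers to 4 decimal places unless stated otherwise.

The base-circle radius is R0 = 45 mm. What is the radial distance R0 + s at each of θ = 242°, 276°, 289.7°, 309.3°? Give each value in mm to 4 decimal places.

seg 1 [0°–173.4°] cycloidal, h=12: full span → s += 12 → s = 12.0000
seg 2 [173.4°–296.1°] cycloidal, h=-6: θ=242° here. β=68.6, B=122.7. -6·(0.5591 − sin(2π·0.5591)/(2π)) = -3.7010 → s = 8.2990
seg 2 [173.4°–296.1°] cycloidal, h=-6: θ=276° here. β=102.6, B=122.7. -6·(0.8362 − sin(2π·0.8362)/(2π)) = -5.8354 → s = 6.1646
seg 2 [173.4°–296.1°] cycloidal, h=-6: θ=289.7° here. β=116.3, B=122.7. -6·(0.9478 − sin(2π·0.9478)/(2π)) = -5.9944 → s = 6.0056
seg 2 [173.4°–296.1°] cycloidal, h=-6: full span → s += -6 → s = 6.0000
seg 3 [296.1°–360°] simple-harmonic, h=-6: θ=309.3° here. β=13.2, B=63.9. -6/2·(1 − cos(π·0.2066)) = -0.6099 → s = 5.3901
θ=242°: R = R0 + s = 45 + 8.2990 = 53.2990
θ=276°: R = R0 + s = 45 + 6.1646 = 51.1646
θ=289.7°: R = R0 + s = 45 + 6.0056 = 51.0056
θ=309.3°: R = R0 + s = 45 + 5.3901 = 50.3901

θ=242°: 53.2990
θ=276°: 51.1646
θ=289.7°: 51.0056
θ=309.3°: 50.3901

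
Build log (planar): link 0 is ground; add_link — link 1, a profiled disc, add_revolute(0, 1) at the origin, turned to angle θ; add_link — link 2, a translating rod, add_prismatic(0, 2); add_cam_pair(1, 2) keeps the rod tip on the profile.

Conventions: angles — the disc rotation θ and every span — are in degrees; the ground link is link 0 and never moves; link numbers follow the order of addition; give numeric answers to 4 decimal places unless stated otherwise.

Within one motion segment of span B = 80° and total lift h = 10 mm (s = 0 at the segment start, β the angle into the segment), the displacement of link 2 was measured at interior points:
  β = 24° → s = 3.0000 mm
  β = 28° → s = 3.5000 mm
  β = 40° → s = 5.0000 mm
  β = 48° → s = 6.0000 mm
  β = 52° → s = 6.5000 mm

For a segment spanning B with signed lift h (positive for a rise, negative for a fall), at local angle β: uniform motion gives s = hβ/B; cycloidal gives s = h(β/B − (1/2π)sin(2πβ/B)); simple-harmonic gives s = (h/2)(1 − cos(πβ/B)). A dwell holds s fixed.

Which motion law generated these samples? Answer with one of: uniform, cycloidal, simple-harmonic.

candidates at β/B = r: uniform s = h·r (linear in β); cycloidal s = h·(r − sin(2πr)/(2π)); simple-harmonic s = (h/2)(1 − cos(πr))
β=24°: printed 3.0000 | uniform 3.0000, cycloidal 1.4863, simple-harmonic 2.0611
β=28°: printed 3.5000 | uniform 3.5000, cycloidal 2.2124, simple-harmonic 2.7300
β=40°: printed 5.0000 | uniform 5.0000, cycloidal 5.0000, simple-harmonic 5.0000
β=48°: printed 6.0000 | uniform 6.0000, cycloidal 6.9355, simple-harmonic 6.5451
β=52°: printed 6.5000 | uniform 6.5000, cycloidal 7.7876, simple-harmonic 7.2700
only one law matches every sample → uniform

uniform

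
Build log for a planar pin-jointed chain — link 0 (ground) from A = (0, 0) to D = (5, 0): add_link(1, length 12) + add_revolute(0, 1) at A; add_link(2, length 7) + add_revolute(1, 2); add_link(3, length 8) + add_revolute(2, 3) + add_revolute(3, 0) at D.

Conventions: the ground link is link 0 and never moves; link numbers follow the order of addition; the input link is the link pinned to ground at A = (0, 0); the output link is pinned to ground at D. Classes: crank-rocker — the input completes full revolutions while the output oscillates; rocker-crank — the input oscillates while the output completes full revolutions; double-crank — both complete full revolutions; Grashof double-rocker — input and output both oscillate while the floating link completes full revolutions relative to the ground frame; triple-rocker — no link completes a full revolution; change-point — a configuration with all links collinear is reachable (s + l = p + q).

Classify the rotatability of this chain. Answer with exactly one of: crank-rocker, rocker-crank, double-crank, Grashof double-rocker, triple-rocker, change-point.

lengths: ground=5, input=12, coupler=7, output=8
sorted: s=5 (shortest), l=12 (longest), p+q=15
s + l = 17 vs p + q = 15
s + l > p + q → non-Grashof → no link fully rotates → triple-rocker

triple-rocker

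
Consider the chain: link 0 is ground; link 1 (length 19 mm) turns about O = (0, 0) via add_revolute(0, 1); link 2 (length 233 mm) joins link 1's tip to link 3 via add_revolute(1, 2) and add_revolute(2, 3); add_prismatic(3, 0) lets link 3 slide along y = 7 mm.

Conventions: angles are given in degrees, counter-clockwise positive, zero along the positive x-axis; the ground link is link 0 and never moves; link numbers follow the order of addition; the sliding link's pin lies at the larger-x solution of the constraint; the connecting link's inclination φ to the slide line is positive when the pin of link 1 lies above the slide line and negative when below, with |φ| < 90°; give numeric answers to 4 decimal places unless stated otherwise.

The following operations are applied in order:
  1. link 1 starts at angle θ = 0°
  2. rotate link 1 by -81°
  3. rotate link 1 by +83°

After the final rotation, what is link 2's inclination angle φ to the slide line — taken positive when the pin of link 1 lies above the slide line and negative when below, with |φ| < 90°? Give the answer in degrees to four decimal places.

geometry: r = 19 mm, L = 233 mm, e = 7 mm; θ starts at 0°
rotate link 1 by -81°: θ ← 0° -81° = -81°
rotate link 1 by +83°: θ ← -81° +83° = 2°
h = r sin θ − e = 0.663090 − 7 = -6.336910
sin φ = h / L = -6.336910 / 233 = -0.02719704
φ = arcsin(-0.02719704) = -1.558468°

-1.5585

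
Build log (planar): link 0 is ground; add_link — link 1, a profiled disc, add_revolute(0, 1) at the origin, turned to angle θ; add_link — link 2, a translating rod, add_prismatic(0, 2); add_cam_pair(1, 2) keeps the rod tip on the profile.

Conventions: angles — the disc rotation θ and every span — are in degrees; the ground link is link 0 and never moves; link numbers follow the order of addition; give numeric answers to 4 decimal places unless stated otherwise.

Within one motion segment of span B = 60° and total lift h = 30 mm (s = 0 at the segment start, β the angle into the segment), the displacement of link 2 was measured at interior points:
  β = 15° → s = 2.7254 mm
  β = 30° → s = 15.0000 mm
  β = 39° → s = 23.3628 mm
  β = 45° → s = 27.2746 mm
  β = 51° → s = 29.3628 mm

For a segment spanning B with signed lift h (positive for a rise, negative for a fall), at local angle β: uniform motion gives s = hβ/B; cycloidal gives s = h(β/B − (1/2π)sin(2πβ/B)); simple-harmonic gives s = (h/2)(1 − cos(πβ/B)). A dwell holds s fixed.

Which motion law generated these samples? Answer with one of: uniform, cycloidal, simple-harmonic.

candidates at β/B = r: uniform s = h·r (linear in β); cycloidal s = h·(r − sin(2πr)/(2π)); simple-harmonic s = (h/2)(1 − cos(πr))
β=15°: printed 2.7254 | uniform 7.5000, cycloidal 2.7254, simple-harmonic 4.3934
β=30°: printed 15.0000 | uniform 15.0000, cycloidal 15.0000, simple-harmonic 15.0000
β=39°: printed 23.3628 | uniform 19.5000, cycloidal 23.3628, simple-harmonic 21.8099
β=45°: printed 27.2746 | uniform 22.5000, cycloidal 27.2746, simple-harmonic 25.6066
β=51°: printed 29.3628 | uniform 25.5000, cycloidal 29.3628, simple-harmonic 28.3651
only one law matches every sample → cycloidal

cycloidal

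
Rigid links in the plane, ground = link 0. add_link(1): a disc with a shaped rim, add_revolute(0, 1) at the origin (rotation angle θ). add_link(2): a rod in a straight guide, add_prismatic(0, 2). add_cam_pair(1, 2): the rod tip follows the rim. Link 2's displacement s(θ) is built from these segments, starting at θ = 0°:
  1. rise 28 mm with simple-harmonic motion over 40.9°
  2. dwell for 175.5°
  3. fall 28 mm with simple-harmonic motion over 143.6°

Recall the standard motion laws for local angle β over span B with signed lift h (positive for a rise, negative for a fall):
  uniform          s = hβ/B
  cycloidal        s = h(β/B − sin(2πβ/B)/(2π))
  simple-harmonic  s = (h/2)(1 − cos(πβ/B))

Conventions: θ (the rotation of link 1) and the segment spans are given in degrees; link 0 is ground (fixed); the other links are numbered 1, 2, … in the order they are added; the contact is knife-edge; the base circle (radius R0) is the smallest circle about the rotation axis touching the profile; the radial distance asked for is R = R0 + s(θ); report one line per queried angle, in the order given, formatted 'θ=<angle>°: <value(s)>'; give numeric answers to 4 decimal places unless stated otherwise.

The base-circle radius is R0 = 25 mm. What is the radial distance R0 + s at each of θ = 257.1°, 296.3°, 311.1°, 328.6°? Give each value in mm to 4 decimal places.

segment 1 (0° to 40.9°, simple-harmonic, h = 28) is passed completely: s = 0.0000 + (28) = 28.0000
segment 2 (40.9° to 216.4°, dwell): s unchanged at 28.0000
θ = 257.1° falls in segment 3 (216.4° to 360°, simple-harmonic, h = -28): β = 257.1 − 216.4 = 40.7°, B = 143.6°; Δs = -28/2·(1 − cos(π·0.2834)) = -5.1927; s = 28.0000 − 5.1927 = 22.8073
θ = 296.3° falls in segment 3 (216.4° to 360°, simple-harmonic, h = -28): β = 296.3 − 216.4 = 79.9°, B = 143.6°; Δs = -28/2·(1 − cos(π·0.5564)) = -16.4679; s = 28.0000 − 16.4679 = 11.5321
θ = 311.1° falls in segment 3 (216.4° to 360°, simple-harmonic, h = -28): β = 311.1 − 216.4 = 94.7°, B = 143.6°; Δs = -28/2·(1 − cos(π·0.6595)) = -20.7241; s = 28.0000 − 20.7241 = 7.2759
θ = 328.6° falls in segment 3 (216.4° to 360°, simple-harmonic, h = -28): β = 328.6 − 216.4 = 112.2°, B = 143.6°; Δs = -28/2·(1 − cos(π·0.7813)) = -24.8246; s = 28.0000 − 24.8246 = 3.1754
θ=257.1°: R = R0 + s = 25 + 22.8073 = 47.8073
θ=296.3°: R = R0 + s = 25 + 11.5321 = 36.5321
θ=311.1°: R = R0 + s = 25 + 7.2759 = 32.2759
θ=328.6°: R = R0 + s = 25 + 3.1754 = 28.1754

θ=257.1°: 47.8073
θ=296.3°: 36.5321
θ=311.1°: 32.2759
θ=328.6°: 28.1754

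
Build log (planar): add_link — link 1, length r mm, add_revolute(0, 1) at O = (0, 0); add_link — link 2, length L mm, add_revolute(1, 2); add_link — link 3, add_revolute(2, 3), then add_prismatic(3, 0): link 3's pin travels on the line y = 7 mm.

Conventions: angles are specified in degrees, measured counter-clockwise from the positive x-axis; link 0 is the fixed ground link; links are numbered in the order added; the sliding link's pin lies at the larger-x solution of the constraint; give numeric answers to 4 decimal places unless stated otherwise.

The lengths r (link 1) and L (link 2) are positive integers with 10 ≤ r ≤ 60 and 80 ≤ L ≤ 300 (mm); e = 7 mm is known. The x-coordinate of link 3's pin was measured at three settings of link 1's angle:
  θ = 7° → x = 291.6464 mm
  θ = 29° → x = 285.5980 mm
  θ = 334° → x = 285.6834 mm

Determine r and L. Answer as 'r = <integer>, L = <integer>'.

constraint per measurement: (x − r cos θ)² + (r sin θ − e)² = L²
subtracting the θ₁ and θ₂ equations cancels the r² and L² terms:
r = (x₁² − x₂²) / (2[(x₁cos θ₁ + e sin θ₁) − (x₂cos θ₂ + e sin θ₂)]) = 47.0004 → r = 47
L² = (x₁ − r cos θ₁)² + (r sin θ₁ − e)² = 60025.0165 → L = 245.0000 → L = 245
check at θ₃=334°: x = 285.6834 (printed 285.6834) ✓

r = 47, L = 245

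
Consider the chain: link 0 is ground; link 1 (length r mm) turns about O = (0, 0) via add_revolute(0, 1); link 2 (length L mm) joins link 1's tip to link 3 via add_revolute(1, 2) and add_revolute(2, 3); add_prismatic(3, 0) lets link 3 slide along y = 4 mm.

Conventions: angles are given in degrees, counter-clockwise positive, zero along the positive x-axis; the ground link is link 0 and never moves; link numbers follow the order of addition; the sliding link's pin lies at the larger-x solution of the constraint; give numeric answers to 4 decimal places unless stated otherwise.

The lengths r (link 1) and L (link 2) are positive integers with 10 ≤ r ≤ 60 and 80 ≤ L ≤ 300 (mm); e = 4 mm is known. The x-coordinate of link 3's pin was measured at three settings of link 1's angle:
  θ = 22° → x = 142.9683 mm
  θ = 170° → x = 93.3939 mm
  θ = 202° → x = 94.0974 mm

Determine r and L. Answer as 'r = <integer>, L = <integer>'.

constraint per measurement: (x − r cos θ)² + (r sin θ − e)² = L²
subtracting the θ₁ and θ₂ equations cancels the r² and L² terms:
r = (x₁² − x₂²) / (2[(x₁cos θ₁ + e sin θ₁) − (x₂cos θ₂ + e sin θ₂)]) = 26.0000 → r = 26
L² = (x₁ − r cos θ₁)² + (r sin θ₁ − e)² = 14161.0059 → L = 119.0000 → L = 119
check at θ₃=202°: x = 94.0974 (printed 94.0974) ✓

r = 26, L = 119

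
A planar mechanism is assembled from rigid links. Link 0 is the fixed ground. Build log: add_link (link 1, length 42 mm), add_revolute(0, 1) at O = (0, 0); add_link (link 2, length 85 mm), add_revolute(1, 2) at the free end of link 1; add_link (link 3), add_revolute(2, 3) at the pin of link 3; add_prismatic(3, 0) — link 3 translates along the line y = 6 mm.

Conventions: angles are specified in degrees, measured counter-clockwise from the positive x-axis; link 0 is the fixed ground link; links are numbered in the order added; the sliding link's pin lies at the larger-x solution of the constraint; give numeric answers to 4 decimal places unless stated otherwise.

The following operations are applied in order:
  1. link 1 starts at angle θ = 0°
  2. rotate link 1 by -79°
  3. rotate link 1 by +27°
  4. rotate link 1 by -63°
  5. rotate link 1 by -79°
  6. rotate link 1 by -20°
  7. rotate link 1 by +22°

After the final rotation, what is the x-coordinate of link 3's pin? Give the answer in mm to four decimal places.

geometry: r = 42 mm, L = 85 mm, e = 6 mm; θ starts at 0°
rotate link 1 by -79°: θ ← 0° -79° = -79°
rotate link 1 by +27°: θ ← -79° +27° = -52°
rotate link 1 by -63°: θ ← -52° -63° = -115°
rotate link 1 by -79°: θ ← -115° -79° = -194°
rotate link 1 by -20°: θ ← -194° -20° = -214°
rotate link 1 by +22°: θ ← -214° +22° = -192°
crank pin P = (r cos θ, r sin θ) = (-41.082199, 8.732291)
h = r sin θ − e = 8.732291 − 6 = 2.732291
x = r cos θ + √(L² − h²) = -41.082199 + 84.956074 = 43.873875

43.8739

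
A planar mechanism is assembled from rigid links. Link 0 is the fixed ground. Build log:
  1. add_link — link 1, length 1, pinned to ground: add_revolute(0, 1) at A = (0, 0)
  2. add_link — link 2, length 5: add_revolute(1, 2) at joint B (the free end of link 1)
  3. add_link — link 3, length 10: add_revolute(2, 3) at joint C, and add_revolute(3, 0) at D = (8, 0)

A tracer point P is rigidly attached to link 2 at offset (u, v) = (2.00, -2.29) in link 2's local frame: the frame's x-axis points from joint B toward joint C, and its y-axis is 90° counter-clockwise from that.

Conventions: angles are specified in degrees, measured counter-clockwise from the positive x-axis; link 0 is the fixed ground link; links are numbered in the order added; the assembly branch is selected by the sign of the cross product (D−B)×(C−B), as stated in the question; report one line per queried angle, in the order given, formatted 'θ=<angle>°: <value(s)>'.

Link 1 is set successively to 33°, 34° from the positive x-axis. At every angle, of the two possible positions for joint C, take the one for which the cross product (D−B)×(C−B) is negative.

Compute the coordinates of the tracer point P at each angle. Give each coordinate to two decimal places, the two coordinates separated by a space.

A=(0,0), D=(8.00,0)
θ=33°: B = A + 1.00·(cos33°, sin33°) = (0.8387, 0.5446)
θ=33°: |BD| = 7.1820
θ=33°: circle(B,5.00) ∩ circle(D,10.00): a=-1.6304, h=4.7267
θ=33°:   candidates: C₊=(-0.4286,5.3814) cross=33.947; C₋=(-1.1455,-4.0448) cross=-33.947
θ=33°:   branch - wants cross < 0 → take C=(-1.1455,-4.0448) (cross=-33.947)
θ=33°: ex = (C−B)/|BC| = (-0.3968,-0.9179); ey = (0.9179,-0.3968)
θ=33°: P = B + 2.00·ex + -2.29·ey = (-2.0570,-0.3824)
θ=34°: B = A + 1.00·(cos34°, sin34°) = (0.8290, 0.5592)
θ=34°: |BD| = 7.1927
θ=34°: circle(B,5.00) ∩ circle(D,10.00): a=-1.6172, h=4.7312
θ=34°:   candidates: C₊=(-0.4155,5.4018) cross=34.030; C₋=(-1.1511,-4.0320) cross=-34.030
θ=34°:   branch - wants cross < 0 → take C=(-1.1511,-4.0320) (cross=-34.030)
θ=34°: ex = (C−B)/|BC| = (-0.3960,-0.9182); ey = (0.9182,-0.3960)
θ=34°: P = B + 2.00·ex + -2.29·ey = (-2.0658,-0.3704)

θ=33°: -2.06 -0.38
θ=34°: -2.07 -0.37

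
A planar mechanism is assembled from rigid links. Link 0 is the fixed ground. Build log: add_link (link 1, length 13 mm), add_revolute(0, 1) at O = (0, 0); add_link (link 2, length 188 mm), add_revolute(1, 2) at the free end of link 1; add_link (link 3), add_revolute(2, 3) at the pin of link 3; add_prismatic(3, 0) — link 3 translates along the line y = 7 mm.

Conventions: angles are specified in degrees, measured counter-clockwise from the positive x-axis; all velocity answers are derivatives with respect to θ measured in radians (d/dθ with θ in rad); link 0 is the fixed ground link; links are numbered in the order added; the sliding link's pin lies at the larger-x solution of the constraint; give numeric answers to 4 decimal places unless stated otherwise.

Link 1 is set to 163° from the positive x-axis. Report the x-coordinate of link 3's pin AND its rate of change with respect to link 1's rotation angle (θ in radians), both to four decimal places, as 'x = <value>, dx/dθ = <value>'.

geometry: r = 13 mm, L = 188 mm, e = 7 mm
crank pin P = (r cos θ, r sin θ) = (-12.431962, 3.800832)
h = r sin θ − e = 3.800832 − 7 = -3.199168
x = r cos θ + √(L² − h²) = -12.431962 + 187.972778 = 175.540816
dx/dθ = −r sin θ − h·r cos θ/√(L² − h²) (θ in radians; h = -3.199168) = -4.012416

x = 175.5408, dx/dθ = -4.0124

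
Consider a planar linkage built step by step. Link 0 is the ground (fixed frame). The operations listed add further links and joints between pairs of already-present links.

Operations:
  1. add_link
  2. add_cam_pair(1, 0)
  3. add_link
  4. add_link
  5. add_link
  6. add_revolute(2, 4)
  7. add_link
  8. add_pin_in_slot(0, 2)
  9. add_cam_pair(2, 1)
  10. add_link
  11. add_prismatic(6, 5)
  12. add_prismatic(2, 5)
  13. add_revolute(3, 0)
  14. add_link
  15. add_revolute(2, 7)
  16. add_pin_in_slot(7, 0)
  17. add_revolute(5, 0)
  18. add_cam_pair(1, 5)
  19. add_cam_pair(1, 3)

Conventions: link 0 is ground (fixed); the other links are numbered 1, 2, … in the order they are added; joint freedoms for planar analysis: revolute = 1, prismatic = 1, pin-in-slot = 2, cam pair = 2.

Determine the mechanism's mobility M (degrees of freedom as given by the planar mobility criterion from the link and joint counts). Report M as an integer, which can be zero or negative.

ground; <1,0,0>
#1 <2,0,0>
C:1↔0 J2 <2,0,1>
#2 <3,0,1>
#3 <4,0,1>
#4 <5,0,1>
R:2↔4 J1 <5,1,1>
#5 <6,1,1>
PS:0↔2 J2 <6,1,2>
C:2↔1 J2 <6,1,3>
#6 <7,1,3>
P:6↔5 J1 <7,2,3>
P:2↔5 J1 <7,3,3>
R:3↔0 J1 <7,4,3>
#7 <8,4,3>
R:2↔7 J1 <8,5,3>
PS:7↔0 J2 <8,5,4>
R:5↔0 J1 <8,6,4>
C:1↔5 J2 <8,6,5>
C:1↔3 J2 <8,6,6>
3×7 − 2×6 − 1×6 = 3

M = 3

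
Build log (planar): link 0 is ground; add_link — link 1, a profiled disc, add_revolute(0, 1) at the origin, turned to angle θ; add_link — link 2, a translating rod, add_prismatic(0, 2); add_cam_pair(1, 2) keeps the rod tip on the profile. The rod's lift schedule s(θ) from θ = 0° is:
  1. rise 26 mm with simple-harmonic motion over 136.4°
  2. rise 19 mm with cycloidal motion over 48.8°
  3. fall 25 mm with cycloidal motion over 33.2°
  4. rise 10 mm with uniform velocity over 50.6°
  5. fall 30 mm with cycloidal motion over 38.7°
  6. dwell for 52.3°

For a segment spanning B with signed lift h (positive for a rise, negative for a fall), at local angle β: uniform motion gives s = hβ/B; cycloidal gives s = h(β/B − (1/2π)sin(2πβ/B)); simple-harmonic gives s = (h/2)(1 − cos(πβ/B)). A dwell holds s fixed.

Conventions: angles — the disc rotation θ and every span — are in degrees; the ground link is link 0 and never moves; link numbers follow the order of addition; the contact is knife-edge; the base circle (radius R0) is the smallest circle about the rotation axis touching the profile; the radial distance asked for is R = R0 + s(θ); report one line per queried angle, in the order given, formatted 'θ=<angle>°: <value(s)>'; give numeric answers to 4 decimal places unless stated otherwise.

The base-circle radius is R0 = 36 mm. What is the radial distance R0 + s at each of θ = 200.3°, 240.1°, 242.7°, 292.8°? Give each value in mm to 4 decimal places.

seg 1 [0°–136.4°] simple-harmonic, h=26: full span → s += 26 → s = 26.0000
seg 2 [136.4°–185.2°] cycloidal, h=19: full span → s += 19 → s = 45.0000
seg 3 [185.2°–218.4°] cycloidal, h=-25: θ=200.3° here. β=15.1, B=33.2. -25·(0.4548 − sin(2π·0.4548)/(2π)) = -10.2561 → s = 34.7439
seg 3 [185.2°–218.4°] cycloidal, h=-25: full span → s += -25 → s = 20.0000
seg 4 [218.4°–269°] uniform, h=10: θ=240.1° here. β=21.7, B=50.6. 10·21.7/50.6 = 4.2885 → s = 24.2885
seg 4 [218.4°–269°] uniform, h=10: θ=242.7° here. β=24.3, B=50.6. 10·24.3/50.6 = 4.8024 → s = 24.8024
seg 4 [218.4°–269°] uniform, h=10: full span → s += 10 → s = 30.0000
seg 5 [269°–307.7°] cycloidal, h=-30: θ=292.8° here. β=23.8, B=38.7. -30·(0.6150 − sin(2π·0.6150)/(2π)) = -21.6069 → s = 8.3931
θ=200.3°: R = R0 + s = 36 + 34.7439 = 70.7439
θ=240.1°: R = R0 + s = 36 + 24.2885 = 60.2885
θ=242.7°: R = R0 + s = 36 + 24.8024 = 60.8024
θ=292.8°: R = R0 + s = 36 + 8.3931 = 44.3931

θ=200.3°: 70.7439
θ=240.1°: 60.2885
θ=242.7°: 60.8024
θ=292.8°: 44.3931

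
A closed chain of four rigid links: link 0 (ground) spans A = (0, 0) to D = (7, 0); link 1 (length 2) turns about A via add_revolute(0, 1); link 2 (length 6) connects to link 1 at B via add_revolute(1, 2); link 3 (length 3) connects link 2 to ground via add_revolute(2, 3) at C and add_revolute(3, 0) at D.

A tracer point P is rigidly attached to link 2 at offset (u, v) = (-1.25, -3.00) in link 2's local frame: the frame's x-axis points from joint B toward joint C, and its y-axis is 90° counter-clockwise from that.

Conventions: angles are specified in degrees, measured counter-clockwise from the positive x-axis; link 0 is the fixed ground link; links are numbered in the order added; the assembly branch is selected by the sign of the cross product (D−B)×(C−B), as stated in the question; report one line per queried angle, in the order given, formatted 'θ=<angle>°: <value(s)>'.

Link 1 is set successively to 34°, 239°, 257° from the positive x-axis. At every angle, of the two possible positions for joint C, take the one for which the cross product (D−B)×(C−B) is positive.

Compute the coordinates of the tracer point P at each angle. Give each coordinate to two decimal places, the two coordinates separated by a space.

A=(0,0), D=(7.00,0)
θ=34°: B = A + 2.00·(cos34°, sin34°) = (1.6581, 1.1184)
θ=34°: |BD| = 5.4577
θ=34°: circle(B,6.00) ∩ circle(D,3.00): a=5.2024, h=2.9891
θ=34°:   candidates: C₊=(7.3626,2.9780) cross=16.314; C₋=(6.1376,-2.8734) cross=-16.314
θ=34°:   branch + wants cross > 0 → take C=(7.3626,2.9780) (cross=16.314)
θ=34°: ex = (C−B)/|BC| = (0.9508,0.3099); ey = (-0.3099,0.9508)
θ=34°: P = B + -1.25·ex + -3.00·ey = (1.3994,-2.1213)
θ=239°: B = A + 2.00·(cos239°, sin239°) = (-1.0301, -1.7143)
θ=239°: |BD| = 8.2110
θ=239°: circle(B,6.00) ∩ circle(D,3.00): a=5.7496, h=1.7151
θ=239°:   candidates: C₊=(4.2348,1.1634) cross=14.083; C₋=(4.9509,-2.1912) cross=-14.083
θ=239°:   branch + wants cross > 0 → take C=(4.2348,1.1634) (cross=14.083)
θ=239°: ex = (C−B)/|BC| = (0.8775,0.4796); ey = (-0.4796,0.8775)
θ=239°: P = B + -1.25·ex + -3.00·ey = (-0.6880,-4.9463)
θ=257°: B = A + 2.00·(cos257°, sin257°) = (-0.4499, -1.9487)
θ=257°: |BD| = 7.7006
θ=257°: circle(B,6.00) ∩ circle(D,3.00): a=5.6034, h=2.1452
θ=257°:   candidates: C₊=(4.4282,1.5447) cross=16.519; C₋=(5.5140,-2.6061) cross=-16.519
θ=257°:   branch + wants cross > 0 → take C=(4.4282,1.5447) (cross=16.519)
θ=257°: ex = (C−B)/|BC| = (0.8130,0.5822); ey = (-0.5822,0.8130)
θ=257°: P = B + -1.25·ex + -3.00·ey = (0.2805,-5.1156)

θ=34°: 1.40 -2.12
θ=239°: -0.69 -4.95
θ=257°: 0.28 -5.12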